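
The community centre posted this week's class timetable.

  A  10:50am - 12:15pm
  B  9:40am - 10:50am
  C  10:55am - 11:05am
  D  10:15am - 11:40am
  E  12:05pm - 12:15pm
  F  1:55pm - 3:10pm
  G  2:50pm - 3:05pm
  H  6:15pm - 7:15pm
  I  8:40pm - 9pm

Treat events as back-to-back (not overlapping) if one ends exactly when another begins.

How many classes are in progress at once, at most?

3

Sweep the timeline, counting +1 at each start and −1 at each end (ends before starts at a tie):
9:40am start B → 1
10:15am start D → 2
10:50am end B → 1
10:50am start A → 2
10:55am start C → 3
11:05am end C → 2
11:40am end D → 1
12:05pm start E → 2
12:15pm end A → 1
12:15pm end E → 0
1:55pm start F → 1
2:50pm start G → 2
3:05pm end G → 1
3:10pm end F → 0
6:15pm start H → 1
7:15pm end H → 0
8:40pm start I → 1
9pm end I → 0
Peak is 3, at 10:55am (A, C, D).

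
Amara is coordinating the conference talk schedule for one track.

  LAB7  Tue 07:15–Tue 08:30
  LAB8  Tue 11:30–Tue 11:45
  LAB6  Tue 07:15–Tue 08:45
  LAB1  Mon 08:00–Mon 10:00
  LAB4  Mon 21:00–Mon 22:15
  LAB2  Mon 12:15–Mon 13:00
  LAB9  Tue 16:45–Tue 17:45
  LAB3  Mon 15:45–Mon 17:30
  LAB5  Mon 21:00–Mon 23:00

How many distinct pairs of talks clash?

2

Sorted by start: LAB1, LAB2, LAB3, LAB4, LAB5, LAB6, LAB7, LAB8, LAB9.
LAB2 starts after LAB1 ends, so LAB1 has no further overlaps.
LAB3 starts after LAB2 ends, so LAB2 has no further overlaps.
LAB4 starts after LAB3 ends, so LAB3 has no further overlaps.
LAB5 starts before LAB4 ends → LAB4 and LAB5 overlap.
LAB6 starts after LAB4 ends, so LAB4 has no further overlaps.
LAB6 starts after LAB5 ends, so LAB5 has no further overlaps.
LAB7 starts before LAB6 ends → LAB6 and LAB7 overlap.
LAB8 starts after LAB6 ends, so LAB6 has no further overlaps.
LAB8 starts after LAB7 ends, so LAB7 has no further overlaps.
LAB9 starts after LAB8 ends.
Overlapping pairs: LAB4 & LAB5, LAB6 & LAB7 — 2 in total.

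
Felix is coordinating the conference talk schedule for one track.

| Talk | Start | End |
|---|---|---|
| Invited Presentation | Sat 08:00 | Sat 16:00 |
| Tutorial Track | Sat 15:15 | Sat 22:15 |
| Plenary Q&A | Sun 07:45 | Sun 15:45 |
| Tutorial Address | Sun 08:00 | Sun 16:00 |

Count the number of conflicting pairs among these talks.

Sorted by start: Invited Presentation, Tutorial Track, Plenary Q&A, Tutorial Address.
Tutorial Track starts before Invited Presentation ends → Invited Presentation and Tutorial Track overlap.
Plenary Q&A starts after Invited Presentation ends, so Invited Presentation has no further overlaps.
Plenary Q&A starts after Tutorial Track ends, so Tutorial Track has no further overlaps.
Tutorial Address starts before Plenary Q&A ends → Plenary Q&A and Tutorial Address overlap.
Overlapping pairs: Invited Presentation & Tutorial Track, Plenary Q&A & Tutorial Address — 2 in total.

2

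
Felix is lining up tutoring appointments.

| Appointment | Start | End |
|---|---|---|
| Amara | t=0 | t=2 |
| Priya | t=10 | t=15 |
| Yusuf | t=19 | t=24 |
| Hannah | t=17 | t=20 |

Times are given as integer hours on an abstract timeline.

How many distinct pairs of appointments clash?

Check each pair: they overlap iff neither finishes before the other starts.
Sorted by start: Amara, Priya, Hannah, Yusuf.
Priya starts after Amara ends; Amara is clear from here.
Hannah starts after Priya ends; Priya is clear from here.
Yusuf starts before Hannah ends → Hannah and Yusuf overlap.
Overlapping pairs: Hannah & Yusuf — 1 in total.

1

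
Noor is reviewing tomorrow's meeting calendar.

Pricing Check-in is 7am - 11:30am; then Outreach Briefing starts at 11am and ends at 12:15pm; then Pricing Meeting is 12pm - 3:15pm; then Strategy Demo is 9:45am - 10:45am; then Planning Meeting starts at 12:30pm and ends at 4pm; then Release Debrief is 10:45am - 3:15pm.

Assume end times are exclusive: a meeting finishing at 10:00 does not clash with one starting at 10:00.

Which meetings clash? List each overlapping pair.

Sorted by start: Pricing Check-in, Strategy Demo, Release Debrief, Outreach Briefing, Pricing Meeting, Planning Meeting.
Strategy Demo starts before Pricing Check-in ends → Pricing Check-in and Strategy Demo overlap.
Release Debrief starts before Pricing Check-in ends → Pricing Check-in and Release Debrief overlap.
Outreach Briefing starts before Pricing Check-in ends → Pricing Check-in and Outreach Briefing overlap.
Pricing Meeting starts after Pricing Check-in ends, so nothing later overlaps Pricing Check-in either.
Release Debrief starts exactly when Strategy Demo ends (back-to-back, no overlap), so nothing later overlaps Strategy Demo either.
Outreach Briefing starts before Release Debrief ends → Release Debrief and Outreach Briefing overlap.
Pricing Meeting starts before Release Debrief ends → Release Debrief and Pricing Meeting overlap.
Planning Meeting starts before Release Debrief ends → Release Debrief and Planning Meeting overlap.
Pricing Meeting starts before Outreach Briefing ends → Outreach Briefing and Pricing Meeting overlap.
Planning Meeting starts after Outreach Briefing ends.
Planning Meeting starts before Pricing Meeting ends → Pricing Meeting and Planning Meeting overlap.

Outreach Briefing & Pricing Check-in, Outreach Briefing & Pricing Meeting, Outreach Briefing & Release Debrief, Planning Meeting & Pricing Meeting, Planning Meeting & Release Debrief, Pricing Check-in & Release Debrief, Pricing Check-in & Strategy Demo, Pricing Meeting & Release Debrief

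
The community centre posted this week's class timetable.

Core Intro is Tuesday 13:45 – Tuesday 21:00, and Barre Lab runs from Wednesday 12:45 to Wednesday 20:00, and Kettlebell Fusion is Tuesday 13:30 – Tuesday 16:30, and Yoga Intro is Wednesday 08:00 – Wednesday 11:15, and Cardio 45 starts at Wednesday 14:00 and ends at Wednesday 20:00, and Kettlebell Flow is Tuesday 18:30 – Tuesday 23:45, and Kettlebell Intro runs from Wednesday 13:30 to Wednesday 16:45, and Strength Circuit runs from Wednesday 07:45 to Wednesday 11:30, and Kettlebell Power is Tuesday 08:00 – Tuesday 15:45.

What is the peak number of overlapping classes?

Sort all start/end points and keep a running count:
Tuesday 08:00 start Kettlebell Power → 1
Tuesday 13:30 start Kettlebell Fusion → 2
Tuesday 13:45 start Core Intro → 3
Tuesday 15:45 end Kettlebell Power → 2
Tuesday 16:30 end Kettlebell Fusion → 1
Tuesday 18:30 start Kettlebell Flow → 2
Tuesday 21:00 end Core Intro → 1
Tuesday 23:45 end Kettlebell Flow → 0
Wednesday 07:45 start Strength Circuit → 1
Wednesday 08:00 start Yoga Intro → 2
Wednesday 11:15 end Yoga Intro → 1
Wednesday 11:30 end Strength Circuit → 0
Wednesday 12:45 start Barre Lab → 1
Wednesday 13:30 start Kettlebell Intro → 2
Wednesday 14:00 start Cardio 45 → 3
Wednesday 16:45 end Kettlebell Intro → 2
Wednesday 20:00 end Barre Lab → 1
Wednesday 20:00 end Cardio 45 → 0
Peak is 3, at Tuesday 13:45 (Core Intro, Kettlebell Fusion, Kettlebell Power).

3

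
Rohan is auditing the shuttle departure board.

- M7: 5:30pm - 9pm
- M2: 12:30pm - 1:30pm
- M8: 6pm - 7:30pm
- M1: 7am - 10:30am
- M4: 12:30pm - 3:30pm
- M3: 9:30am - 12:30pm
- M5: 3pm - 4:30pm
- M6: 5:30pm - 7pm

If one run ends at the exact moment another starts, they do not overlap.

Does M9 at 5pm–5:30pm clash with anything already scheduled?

M1: ends 10:30am at or before M9 starts 5pm → clear.
M3: ends 12:30pm at or before M9 starts 5pm → clear.
M2: ends 1:30pm at or before M9 starts 5pm → clear.
M4: ends 3:30pm at or before M9 starts 5pm → clear.
M5: ends 4:30pm at or before M9 starts 5pm → clear.
M6: starts 5:30pm at or after M9 ends 5:30pm → clear.
M7: starts 5:30pm at or after M9 ends 5:30pm → clear.
M8: starts 6pm at or after M9 ends 5:30pm → clear.

No — it doesn't clash with anything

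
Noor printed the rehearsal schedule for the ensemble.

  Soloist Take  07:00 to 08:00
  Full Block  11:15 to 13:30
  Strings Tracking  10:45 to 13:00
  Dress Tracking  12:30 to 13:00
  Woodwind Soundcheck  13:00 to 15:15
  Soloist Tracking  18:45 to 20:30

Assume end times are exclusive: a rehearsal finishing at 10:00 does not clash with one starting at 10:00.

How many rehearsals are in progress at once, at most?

Sweep the timeline, counting +1 at each start and −1 at each end (ends before starts at a tie):
07:00 start Soloist Take → 1
08:00 end Soloist Take → 0
10:45 start Strings Tracking → 1
11:15 start Full Block → 2
12:30 start Dress Tracking → 3
13:00 end Dress Tracking → 2
13:00 end Strings Tracking → 1
13:00 start Woodwind Soundcheck → 2
13:30 end Full Block → 1
15:15 end Woodwind Soundcheck → 0
18:45 start Soloist Tracking → 1
20:30 end Soloist Tracking → 0
Peak is 3, at 12:30 (Dress Tracking, Full Block, Strings Tracking).

3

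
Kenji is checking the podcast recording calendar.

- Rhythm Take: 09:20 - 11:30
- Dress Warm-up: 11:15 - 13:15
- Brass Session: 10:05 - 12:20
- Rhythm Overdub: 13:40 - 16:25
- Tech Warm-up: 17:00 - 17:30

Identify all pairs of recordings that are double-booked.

Brass Session & Dress Warm-up, Brass Session & Rhythm Take, Dress Warm-up & Rhythm Take

Sorted by start: Rhythm Take, Brass Session, Dress Warm-up, Rhythm Overdub, Tech Warm-up.
Brass Session starts before Rhythm Take ends → Rhythm Take and Brass Session overlap.
Dress Warm-up starts before Rhythm Take ends → Rhythm Take and Dress Warm-up overlap.
Rhythm Overdub starts after Rhythm Take ends — done with Rhythm Take.
Dress Warm-up starts before Brass Session ends → Brass Session and Dress Warm-up overlap.
Rhythm Overdub starts after Brass Session ends — done with Brass Session.
Rhythm Overdub starts after Dress Warm-up ends — done with Dress Warm-up.
Tech Warm-up starts after Rhythm Overdub ends.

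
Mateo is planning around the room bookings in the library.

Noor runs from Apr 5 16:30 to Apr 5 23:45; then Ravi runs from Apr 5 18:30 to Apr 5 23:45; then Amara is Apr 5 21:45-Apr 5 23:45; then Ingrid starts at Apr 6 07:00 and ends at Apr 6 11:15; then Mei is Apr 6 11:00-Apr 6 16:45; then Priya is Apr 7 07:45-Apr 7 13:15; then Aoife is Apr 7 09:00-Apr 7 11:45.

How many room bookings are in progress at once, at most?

Sweep the timeline, counting +1 at each start and −1 at each end (ends before starts at a tie):
Apr 5 16:30 start Noor → 1
Apr 5 18:30 start Ravi → 2
Apr 5 21:45 start Amara → 3
Apr 5 23:45 end Amara → 2
Apr 5 23:45 end Noor → 1
Apr 5 23:45 end Ravi → 0
Apr 6 07:00 start Ingrid → 1
Apr 6 11:00 start Mei → 2
Apr 6 11:15 end Ingrid → 1
Apr 6 16:45 end Mei → 0
Apr 7 07:45 start Priya → 1
Apr 7 09:00 start Aoife → 2
Apr 7 11:45 end Aoife → 1
Apr 7 13:15 end Priya → 0
Peak is 3, at Apr 5 21:45 (Amara, Noor, Ravi).

3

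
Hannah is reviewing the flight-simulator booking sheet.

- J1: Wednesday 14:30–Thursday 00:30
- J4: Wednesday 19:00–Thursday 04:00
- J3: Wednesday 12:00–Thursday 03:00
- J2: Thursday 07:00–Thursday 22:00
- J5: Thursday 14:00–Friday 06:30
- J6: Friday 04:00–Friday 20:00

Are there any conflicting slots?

Check each pair: they overlap iff neither finishes before the other starts.
Sorted by start: J3, J1, J4, J2, J5, J6.
J1 starts before J3 ends → J3 and J1 overlap.
That's a conflict, so the schedule is not conflict-free.

Yes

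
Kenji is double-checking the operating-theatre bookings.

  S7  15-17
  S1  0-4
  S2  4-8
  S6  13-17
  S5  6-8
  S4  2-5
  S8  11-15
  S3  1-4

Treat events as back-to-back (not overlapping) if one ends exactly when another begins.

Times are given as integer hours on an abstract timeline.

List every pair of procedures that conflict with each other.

S1 & S3, S1 & S4, S2 & S4, S2 & S5, S3 & S4, S6 & S7, S6 & S8

Check each pair: they overlap iff neither finishes before the other starts.
Sorted by start: S1, S3, S4, S2, S5, S8, S6, S7.
S3 starts before S1 ends → S1 and S3 overlap.
S4 starts before S1 ends → S1 and S4 overlap.
S2 starts exactly when S1 ends (back-to-back, no overlap); S1 is clear from here.
S4 starts before S3 ends → S3 and S4 overlap.
S2 starts exactly when S3 ends (back-to-back, no overlap); S3 is clear from here.
S2 starts before S4 ends → S4 and S2 overlap.
S5 starts after S4 ends; S4 is clear from here.
S5 starts before S2 ends → S2 and S5 overlap.
S8 starts after S2 ends; S2 is clear from here.
S8 starts after S5 ends; S5 is clear from here.
S6 starts before S8 ends → S8 and S6 overlap.
S7 starts exactly when S8 ends (back-to-back, no overlap).
S7 starts before S6 ends → S6 and S7 overlap.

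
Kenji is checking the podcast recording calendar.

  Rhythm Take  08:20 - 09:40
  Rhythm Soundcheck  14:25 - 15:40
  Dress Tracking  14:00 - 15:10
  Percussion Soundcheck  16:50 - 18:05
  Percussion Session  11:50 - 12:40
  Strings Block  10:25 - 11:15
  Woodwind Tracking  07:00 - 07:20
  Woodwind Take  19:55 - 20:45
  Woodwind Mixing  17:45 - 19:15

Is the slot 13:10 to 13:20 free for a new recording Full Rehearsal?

Yes — the slot is free

Woodwind Tracking: ends 07:20 at or before Full Rehearsal starts 13:10 → clear.
Rhythm Take: ends 09:40 at or before Full Rehearsal starts 13:10 → clear.
Strings Block: ends 11:15 at or before Full Rehearsal starts 13:10 → clear.
Percussion Session: ends 12:40 at or before Full Rehearsal starts 13:10 → clear.
Dress Tracking: starts 14:00 at or after Full Rehearsal ends 13:20 → clear.
Rhythm Soundcheck: starts 14:25 at or after Full Rehearsal ends 13:20 → clear.
Percussion Soundcheck: starts 16:50 at or after Full Rehearsal ends 13:20 → clear.
Woodwind Mixing: starts 17:45 at or after Full Rehearsal ends 13:20 → clear.
Woodwind Take: starts 19:55 at or after Full Rehearsal ends 13:20 → clear.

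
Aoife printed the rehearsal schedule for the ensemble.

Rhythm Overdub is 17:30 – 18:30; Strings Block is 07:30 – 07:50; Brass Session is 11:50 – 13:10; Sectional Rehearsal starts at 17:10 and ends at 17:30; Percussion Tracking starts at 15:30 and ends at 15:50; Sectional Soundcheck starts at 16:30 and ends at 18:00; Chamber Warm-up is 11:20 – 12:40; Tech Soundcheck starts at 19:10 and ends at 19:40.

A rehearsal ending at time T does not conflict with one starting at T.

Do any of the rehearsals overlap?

Yes

Sorted by start: Strings Block, Chamber Warm-up, Brass Session, Percussion Tracking, Sectional Soundcheck, Sectional Rehearsal, Rhythm Overdub, Tech Soundcheck.
Chamber Warm-up starts after Strings Block ends, so nothing later overlaps Strings Block either.
Brass Session starts before Chamber Warm-up ends → Chamber Warm-up and Brass Session overlap.
That's a conflict, so the schedule is not conflict-free.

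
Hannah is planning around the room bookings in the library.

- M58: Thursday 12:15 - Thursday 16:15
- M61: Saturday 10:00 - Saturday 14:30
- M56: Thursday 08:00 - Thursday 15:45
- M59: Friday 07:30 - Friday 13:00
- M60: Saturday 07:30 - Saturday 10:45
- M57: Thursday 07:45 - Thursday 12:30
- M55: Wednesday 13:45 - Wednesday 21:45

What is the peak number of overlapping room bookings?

Sort all start/end points and keep a running count:
Wednesday 13:45 start M55 → 1
Wednesday 21:45 end M55 → 0
Thursday 07:45 start M57 → 1
Thursday 08:00 start M56 → 2
Thursday 12:15 start M58 → 3
Thursday 12:30 end M57 → 2
Thursday 15:45 end M56 → 1
Thursday 16:15 end M58 → 0
Friday 07:30 start M59 → 1
Friday 13:00 end M59 → 0
Saturday 07:30 start M60 → 1
Saturday 10:00 start M61 → 2
Saturday 10:45 end M60 → 1
Saturday 14:30 end M61 → 0
Peak is 3, at Thursday 12:15 (M56, M57, M58).

3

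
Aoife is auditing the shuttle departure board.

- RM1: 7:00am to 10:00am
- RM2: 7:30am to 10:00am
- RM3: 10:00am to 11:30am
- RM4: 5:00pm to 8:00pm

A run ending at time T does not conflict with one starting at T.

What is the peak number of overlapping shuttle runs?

Walk through starts and ends in time order (an end at T is processed before a start at T):
7:00am start RM1 → 1
7:30am start RM2 → 2
10:00am end RM1 → 1
10:00am end RM2 → 0
10:00am start RM3 → 1
11:30am end RM3 → 0
5:00pm start RM4 → 1
8:00pm end RM4 → 0
Peak is 2, at 7:30am (RM1, RM2).

2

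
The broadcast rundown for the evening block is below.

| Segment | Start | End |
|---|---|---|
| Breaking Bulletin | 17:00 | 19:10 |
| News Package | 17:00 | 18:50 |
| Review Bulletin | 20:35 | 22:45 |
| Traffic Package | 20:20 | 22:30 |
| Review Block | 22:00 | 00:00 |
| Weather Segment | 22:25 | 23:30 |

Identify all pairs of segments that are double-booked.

Sorted by start: Breaking Bulletin, News Package, Traffic Package, Review Bulletin, Review Block, Weather Segment.
News Package starts before Breaking Bulletin ends → Breaking Bulletin and News Package overlap.
Traffic Package starts after Breaking Bulletin ends, so nothing later overlaps Breaking Bulletin either.
Traffic Package starts after News Package ends, so nothing later overlaps News Package either.
Review Bulletin starts before Traffic Package ends → Traffic Package and Review Bulletin overlap.
Review Block starts before Traffic Package ends → Traffic Package and Review Block overlap.
Weather Segment starts before Traffic Package ends → Traffic Package and Weather Segment overlap.
Review Block starts before Review Bulletin ends → Review Bulletin and Review Block overlap.
Weather Segment starts before Review Bulletin ends → Review Bulletin and Weather Segment overlap.
Weather Segment starts before Review Block ends → Review Block and Weather Segment overlap.

Breaking Bulletin & News Package, Review Block & Review Bulletin, Review Block & Traffic Package, Review Block & Weather Segment, Review Bulletin & Traffic Package, Review Bulletin & Weather Segment, Traffic Package & Weather Segment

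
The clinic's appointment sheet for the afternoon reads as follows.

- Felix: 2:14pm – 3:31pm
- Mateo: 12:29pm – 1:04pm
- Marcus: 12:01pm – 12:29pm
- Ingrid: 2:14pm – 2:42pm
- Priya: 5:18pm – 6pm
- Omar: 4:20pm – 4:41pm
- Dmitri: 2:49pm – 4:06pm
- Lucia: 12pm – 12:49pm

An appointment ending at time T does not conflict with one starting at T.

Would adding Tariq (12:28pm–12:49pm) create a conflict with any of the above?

Lucia: starts 12pm before Tariq ends 12:49pm, and ends 12:49pm after Tariq starts 12:28pm → overlap.
Marcus: starts 12:01pm before Tariq ends 12:49pm, and ends 12:29pm after Tariq starts 12:28pm → overlap.
Mateo: starts 12:29pm before Tariq ends 12:49pm, and ends 1:04pm after Tariq starts 12:28pm → overlap.
Ingrid: starts 2:14pm at or after Tariq ends 12:49pm → clear.
Felix: starts 2:14pm at or after Tariq ends 12:49pm → clear.
Dmitri: starts 2:49pm at or after Tariq ends 12:49pm → clear.
Omar: starts 4:20pm at or after Tariq ends 12:49pm → clear.
Priya: starts 5:18pm at or after Tariq ends 12:49pm → clear.
Tariq overlaps Marcus, Lucia, Mateo.

Yes — it overlaps Lucia, Marcus, Mateo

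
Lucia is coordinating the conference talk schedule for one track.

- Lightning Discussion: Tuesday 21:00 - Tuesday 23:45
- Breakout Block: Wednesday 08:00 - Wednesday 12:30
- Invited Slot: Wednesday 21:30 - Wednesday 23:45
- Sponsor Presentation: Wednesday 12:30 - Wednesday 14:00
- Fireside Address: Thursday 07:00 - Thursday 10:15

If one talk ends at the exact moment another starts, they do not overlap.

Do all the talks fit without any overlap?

Sorted by start: Lightning Discussion, Breakout Block, Sponsor Presentation, Invited Slot, Fireside Address.
Breakout Block starts after Lightning Discussion ends, so Lightning Discussion has no further overlaps.
Sponsor Presentation starts exactly when Breakout Block ends (back-to-back, no overlap), so Breakout Block has no further overlaps.
Invited Slot starts after Sponsor Presentation ends, so Sponsor Presentation has no further overlaps.
Fireside Address starts after Invited Slot ends.
Every pair is clear; the schedule has no overlaps.

Yes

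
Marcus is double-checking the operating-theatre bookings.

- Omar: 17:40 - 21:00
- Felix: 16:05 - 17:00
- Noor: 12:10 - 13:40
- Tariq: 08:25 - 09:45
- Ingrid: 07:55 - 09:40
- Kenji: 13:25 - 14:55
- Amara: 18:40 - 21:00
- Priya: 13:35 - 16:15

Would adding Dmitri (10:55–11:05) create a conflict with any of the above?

Ingrid: ends 09:40 at or before Dmitri starts 10:55 → clear.
Tariq: ends 09:45 at or before Dmitri starts 10:55 → clear.
Noor: starts 12:10 at or after Dmitri ends 11:05 → clear.
Kenji: starts 13:25 at or after Dmitri ends 11:05 → clear.
Priya: starts 13:35 at or after Dmitri ends 11:05 → clear.
Felix: starts 16:05 at or after Dmitri ends 11:05 → clear.
Omar: starts 17:40 at or after Dmitri ends 11:05 → clear.
Amara: starts 18:40 at or after Dmitri ends 11:05 → clear.

No — it doesn't clash with anything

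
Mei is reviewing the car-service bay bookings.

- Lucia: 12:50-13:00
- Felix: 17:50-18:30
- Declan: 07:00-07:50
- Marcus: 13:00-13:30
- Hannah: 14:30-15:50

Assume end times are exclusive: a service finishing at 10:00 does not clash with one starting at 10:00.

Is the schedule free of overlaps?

Yes

Sorted by start: Declan, Lucia, Marcus, Hannah, Felix.
Lucia starts after Declan ends; Declan is clear from here.
Marcus starts exactly when Lucia ends (back-to-back, no overlap); Lucia is clear from here.
Hannah starts after Marcus ends; Marcus is clear from here.
Felix starts after Hannah ends.
Every pair is clear; the schedule has no overlaps.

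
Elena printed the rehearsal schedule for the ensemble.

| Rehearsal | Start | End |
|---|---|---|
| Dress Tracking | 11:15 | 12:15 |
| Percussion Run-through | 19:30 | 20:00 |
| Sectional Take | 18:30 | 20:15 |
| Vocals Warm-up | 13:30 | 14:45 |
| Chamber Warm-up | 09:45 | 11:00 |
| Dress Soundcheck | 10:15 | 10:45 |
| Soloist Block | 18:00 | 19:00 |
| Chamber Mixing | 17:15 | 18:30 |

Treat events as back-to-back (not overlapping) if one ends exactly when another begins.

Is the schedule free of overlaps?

Check each pair: they overlap iff neither finishes before the other starts.
Sorted by start: Chamber Warm-up, Dress Soundcheck, Dress Tracking, Vocals Warm-up, Chamber Mixing, Soloist Block, Sectional Take, Percussion Run-through.
Dress Soundcheck starts before Chamber Warm-up ends → Chamber Warm-up and Dress Soundcheck overlap.
That's a conflict, so the schedule is not conflict-free.

No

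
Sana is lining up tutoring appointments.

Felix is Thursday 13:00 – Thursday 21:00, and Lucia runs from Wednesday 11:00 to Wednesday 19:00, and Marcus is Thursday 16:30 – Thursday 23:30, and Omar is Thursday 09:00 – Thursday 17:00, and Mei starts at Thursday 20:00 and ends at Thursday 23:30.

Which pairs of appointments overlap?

Two intervals overlap when each starts before the other ends.
Sorted by start: Lucia, Omar, Felix, Marcus, Mei.
Omar starts after Lucia ends — done with Lucia.
Felix starts before Omar ends → Omar and Felix overlap.
Marcus starts before Omar ends → Omar and Marcus overlap.
Mei starts after Omar ends.
Marcus starts before Felix ends → Felix and Marcus overlap.
Mei starts before Felix ends → Felix and Mei overlap.
Mei starts before Marcus ends → Marcus and Mei overlap.

Felix & Marcus, Felix & Mei, Felix & Omar, Marcus & Mei, Marcus & Omar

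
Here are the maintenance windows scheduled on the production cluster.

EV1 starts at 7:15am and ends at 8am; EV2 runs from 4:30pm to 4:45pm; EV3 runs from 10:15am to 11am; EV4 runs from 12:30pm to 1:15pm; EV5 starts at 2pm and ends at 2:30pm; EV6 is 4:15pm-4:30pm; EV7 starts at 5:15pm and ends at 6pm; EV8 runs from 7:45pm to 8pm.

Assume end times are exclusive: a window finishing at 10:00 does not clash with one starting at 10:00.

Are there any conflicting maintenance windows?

Sorted by start: EV1, EV3, EV4, EV5, EV6, EV2, EV7, EV8.
EV3 starts after EV1 ends — done with EV1.
EV4 starts after EV3 ends — done with EV3.
EV5 starts after EV4 ends — done with EV4.
EV6 starts after EV5 ends — done with EV5.
EV2 starts exactly when EV6 ends (back-to-back, no overlap) — done with EV6.
EV7 starts after EV2 ends — done with EV2.
EV8 starts after EV7 ends.
Every pair is clear; the schedule has no overlaps.

No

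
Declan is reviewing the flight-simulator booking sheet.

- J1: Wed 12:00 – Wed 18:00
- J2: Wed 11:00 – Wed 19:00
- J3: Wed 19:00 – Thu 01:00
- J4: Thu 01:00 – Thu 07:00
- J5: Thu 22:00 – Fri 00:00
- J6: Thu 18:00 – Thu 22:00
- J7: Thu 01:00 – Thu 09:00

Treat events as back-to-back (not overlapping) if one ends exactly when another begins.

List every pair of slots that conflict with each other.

J1 & J2, J4 & J7

Sorted by start: J2, J1, J3, J4, J7, J6, J5.
J1 starts before J2 ends → J2 and J1 overlap.
J3 starts exactly when J2 ends (back-to-back, no overlap), so J2 has no further overlaps.
J3 starts after J1 ends, so J1 has no further overlaps.
J4 starts exactly when J3 ends (back-to-back, no overlap), so J3 has no further overlaps.
J7 starts before J4 ends → J4 and J7 overlap.
J6 starts after J4 ends, so J4 has no further overlaps.
J6 starts after J7 ends, so J7 has no further overlaps.
J5 starts exactly when J6 ends (back-to-back, no overlap).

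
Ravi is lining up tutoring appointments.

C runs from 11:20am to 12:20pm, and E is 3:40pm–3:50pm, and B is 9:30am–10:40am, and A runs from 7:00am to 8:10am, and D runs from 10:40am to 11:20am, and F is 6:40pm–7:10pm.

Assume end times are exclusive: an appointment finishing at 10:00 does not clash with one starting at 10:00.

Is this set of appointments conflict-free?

Yes

Two intervals overlap when each starts before the other ends.
Sorted by start: A, B, D, C, E, F.
B starts after A ends, so nothing later overlaps A either.
D starts exactly when B ends (back-to-back, no overlap), so nothing later overlaps B either.
C starts exactly when D ends (back-to-back, no overlap), so nothing later overlaps D either.
E starts after C ends, so nothing later overlaps C either.
F starts after E ends.
Every pair is clear; the schedule has no overlaps.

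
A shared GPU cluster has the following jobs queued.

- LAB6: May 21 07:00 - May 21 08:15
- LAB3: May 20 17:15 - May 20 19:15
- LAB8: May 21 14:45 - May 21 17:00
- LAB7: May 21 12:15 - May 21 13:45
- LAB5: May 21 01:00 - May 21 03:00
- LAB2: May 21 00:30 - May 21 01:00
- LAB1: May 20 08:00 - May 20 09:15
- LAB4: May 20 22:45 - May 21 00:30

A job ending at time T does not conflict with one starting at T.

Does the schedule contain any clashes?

Check each pair: they overlap iff neither finishes before the other starts.
Sorted by start: LAB1, LAB3, LAB4, LAB2, LAB5, LAB6, LAB7, LAB8.
LAB3 starts after LAB1 ends — done with LAB1.
LAB4 starts after LAB3 ends — done with LAB3.
LAB2 starts exactly when LAB4 ends (back-to-back, no overlap) — done with LAB4.
LAB5 starts exactly when LAB2 ends (back-to-back, no overlap) — done with LAB2.
LAB6 starts after LAB5 ends — done with LAB5.
LAB7 starts after LAB6 ends — done with LAB6.
LAB8 starts after LAB7 ends.
Every pair is clear; the schedule has no overlaps.

No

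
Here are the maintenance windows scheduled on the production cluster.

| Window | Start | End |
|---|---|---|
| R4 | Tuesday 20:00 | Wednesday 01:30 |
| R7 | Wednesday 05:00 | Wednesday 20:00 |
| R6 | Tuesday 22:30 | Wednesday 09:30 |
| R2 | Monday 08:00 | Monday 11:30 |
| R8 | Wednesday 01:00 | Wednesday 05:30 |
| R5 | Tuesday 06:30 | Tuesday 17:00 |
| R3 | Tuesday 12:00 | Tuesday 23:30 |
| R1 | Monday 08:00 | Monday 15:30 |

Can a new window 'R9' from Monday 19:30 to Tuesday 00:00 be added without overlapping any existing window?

Yes — the slot is free

R1: ends Monday 15:30 at or before R9 starts Monday 19:30 → clear.
R2: ends Monday 11:30 at or before R9 starts Monday 19:30 → clear.
R5: starts Tuesday 06:30 at or after R9 ends Tuesday 00:00 → clear.
R3: starts Tuesday 12:00 at or after R9 ends Tuesday 00:00 → clear.
R4: starts Tuesday 20:00 at or after R9 ends Tuesday 00:00 → clear.
R6: starts Tuesday 22:30 at or after R9 ends Tuesday 00:00 → clear.
R8: starts Wednesday 01:00 at or after R9 ends Tuesday 00:00 → clear.
R7: starts Wednesday 05:00 at or after R9 ends Tuesday 00:00 → clear.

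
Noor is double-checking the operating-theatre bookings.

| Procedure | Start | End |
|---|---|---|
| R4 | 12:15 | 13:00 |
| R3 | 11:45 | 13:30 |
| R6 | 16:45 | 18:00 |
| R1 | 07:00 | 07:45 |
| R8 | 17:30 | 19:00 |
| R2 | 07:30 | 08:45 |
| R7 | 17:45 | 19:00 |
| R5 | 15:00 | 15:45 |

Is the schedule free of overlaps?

Sorted by start: R1, R2, R3, R4, R5, R6, R8, R7.
R2 starts before R1 ends → R1 and R2 overlap.
That's a conflict, so the schedule is not conflict-free.

No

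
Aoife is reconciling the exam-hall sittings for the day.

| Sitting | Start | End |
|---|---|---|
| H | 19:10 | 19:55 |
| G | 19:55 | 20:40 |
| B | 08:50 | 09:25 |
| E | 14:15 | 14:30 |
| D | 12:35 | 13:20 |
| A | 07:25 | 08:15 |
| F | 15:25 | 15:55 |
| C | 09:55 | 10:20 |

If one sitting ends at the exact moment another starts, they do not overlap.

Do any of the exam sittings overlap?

No

Two intervals overlap when each starts before the other ends.
Sorted by start: A, B, C, D, E, F, H, G.
B starts after A ends, so A has no further overlaps.
C starts after B ends, so B has no further overlaps.
D starts after C ends, so C has no further overlaps.
E starts after D ends, so D has no further overlaps.
F starts after E ends, so E has no further overlaps.
H starts after F ends, so F has no further overlaps.
G starts exactly when H ends (back-to-back, no overlap).
Every pair is clear; the schedule has no overlaps.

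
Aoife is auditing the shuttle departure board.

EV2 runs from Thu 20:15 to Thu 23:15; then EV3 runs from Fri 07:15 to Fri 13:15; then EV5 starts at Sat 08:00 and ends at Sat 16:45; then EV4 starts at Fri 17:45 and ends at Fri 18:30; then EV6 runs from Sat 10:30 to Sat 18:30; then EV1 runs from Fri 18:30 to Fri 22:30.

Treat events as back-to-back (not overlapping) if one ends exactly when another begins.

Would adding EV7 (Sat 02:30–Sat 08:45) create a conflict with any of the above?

EV2: ends Thu 23:15 at or before EV7 starts Sat 02:30 → clear.
EV3: ends Fri 13:15 at or before EV7 starts Sat 02:30 → clear.
EV4: ends Fri 18:30 at or before EV7 starts Sat 02:30 → clear.
EV1: ends Fri 22:30 at or before EV7 starts Sat 02:30 → clear.
EV5: starts Sat 08:00 before EV7 ends Sat 08:45, and ends Sat 16:45 after EV7 starts Sat 02:30 → overlap.
EV6: starts Sat 10:30 at or after EV7 ends Sat 08:45 → clear.
EV7 overlaps EV5.

Yes — it overlaps EV5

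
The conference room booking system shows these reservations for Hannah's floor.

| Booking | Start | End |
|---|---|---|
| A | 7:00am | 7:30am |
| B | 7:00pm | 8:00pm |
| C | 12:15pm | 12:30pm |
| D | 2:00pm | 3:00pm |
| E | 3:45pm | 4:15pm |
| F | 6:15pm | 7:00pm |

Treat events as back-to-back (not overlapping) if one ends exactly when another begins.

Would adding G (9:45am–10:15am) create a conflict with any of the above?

No — it doesn't clash with anything

A: ends 7:30am at or before G starts 9:45am → clear.
C: starts 12:15pm at or after G ends 10:15am → clear.
D: starts 2:00pm at or after G ends 10:15am → clear.
E: starts 3:45pm at or after G ends 10:15am → clear.
F: starts 6:15pm at or after G ends 10:15am → clear.
B: starts 7:00pm at or after G ends 10:15am → clear.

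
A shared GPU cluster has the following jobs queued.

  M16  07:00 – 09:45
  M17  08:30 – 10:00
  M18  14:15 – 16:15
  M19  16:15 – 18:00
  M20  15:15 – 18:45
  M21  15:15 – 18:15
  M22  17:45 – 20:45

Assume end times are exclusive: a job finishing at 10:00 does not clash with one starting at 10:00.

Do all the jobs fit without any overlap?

Sorted by start: M16, M17, M18, M20, M21, M19, M22.
M17 starts before M16 ends → M16 and M17 overlap.
That's a conflict, so the schedule is not conflict-free.

No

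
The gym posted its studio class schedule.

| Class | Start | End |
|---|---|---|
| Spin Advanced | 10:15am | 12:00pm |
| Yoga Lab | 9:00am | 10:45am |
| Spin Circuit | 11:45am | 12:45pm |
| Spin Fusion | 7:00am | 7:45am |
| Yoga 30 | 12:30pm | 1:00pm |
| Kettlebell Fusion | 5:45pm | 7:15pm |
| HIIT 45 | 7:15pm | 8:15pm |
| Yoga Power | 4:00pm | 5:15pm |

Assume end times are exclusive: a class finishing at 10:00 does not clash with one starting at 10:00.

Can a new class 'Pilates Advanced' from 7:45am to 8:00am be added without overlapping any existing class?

Yes — the slot is free

Spin Fusion: ends 7:45am at or before Pilates Advanced starts 7:45am → clear.
Yoga Lab: starts 9:00am at or after Pilates Advanced ends 8:00am → clear.
Spin Advanced: starts 10:15am at or after Pilates Advanced ends 8:00am → clear.
Spin Circuit: starts 11:45am at or after Pilates Advanced ends 8:00am → clear.
Yoga 30: starts 12:30pm at or after Pilates Advanced ends 8:00am → clear.
Yoga Power: starts 4:00pm at or after Pilates Advanced ends 8:00am → clear.
Kettlebell Fusion: starts 5:45pm at or after Pilates Advanced ends 8:00am → clear.
HIIT 45: starts 7:15pm at or after Pilates Advanced ends 8:00am → clear.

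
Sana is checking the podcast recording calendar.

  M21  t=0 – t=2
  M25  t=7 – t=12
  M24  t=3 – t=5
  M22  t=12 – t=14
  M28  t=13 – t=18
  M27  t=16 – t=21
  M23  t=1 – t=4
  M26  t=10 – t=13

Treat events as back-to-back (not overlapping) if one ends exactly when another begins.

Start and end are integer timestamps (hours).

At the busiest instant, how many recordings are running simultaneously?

2

Walk through starts and ends in time order (an end at T is processed before a start at T):
t=0 start M21 → 1
t=1 start M23 → 2
t=2 end M21 → 1
t=3 start M24 → 2
t=4 end M23 → 1
t=5 end M24 → 0
t=7 start M25 → 1
t=10 start M26 → 2
t=12 end M25 → 1
t=12 start M22 → 2
t=13 end M26 → 1
t=13 start M28 → 2
t=14 end M22 → 1
t=16 start M27 → 2
t=18 end M28 → 1
t=21 end M27 → 0
Peak is 2, at t=1 (M21, M23).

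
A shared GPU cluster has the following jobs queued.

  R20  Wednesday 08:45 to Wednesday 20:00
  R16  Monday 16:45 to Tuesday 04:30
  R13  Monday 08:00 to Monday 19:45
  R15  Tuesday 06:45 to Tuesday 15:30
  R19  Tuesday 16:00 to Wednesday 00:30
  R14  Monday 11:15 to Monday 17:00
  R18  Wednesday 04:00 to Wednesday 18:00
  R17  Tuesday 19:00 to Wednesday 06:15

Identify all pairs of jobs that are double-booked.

R13 & R14, R13 & R16, R14 & R16, R17 & R18, R17 & R19, R18 & R20

Check each pair: they overlap iff neither finishes before the other starts.
Sorted by start: R13, R14, R16, R15, R19, R17, R18, R20.
R14 starts before R13 ends → R13 and R14 overlap.
R16 starts before R13 ends → R13 and R16 overlap.
R15 starts after R13 ends, so R13 has no further overlaps.
R16 starts before R14 ends → R14 and R16 overlap.
R15 starts after R14 ends, so R14 has no further overlaps.
R15 starts after R16 ends, so R16 has no further overlaps.
R19 starts after R15 ends, so R15 has no further overlaps.
R17 starts before R19 ends → R19 and R17 overlap.
R18 starts after R19 ends, so R19 has no further overlaps.
R18 starts before R17 ends → R17 and R18 overlap.
R20 starts after R17 ends.
R20 starts before R18 ends → R18 and R20 overlap.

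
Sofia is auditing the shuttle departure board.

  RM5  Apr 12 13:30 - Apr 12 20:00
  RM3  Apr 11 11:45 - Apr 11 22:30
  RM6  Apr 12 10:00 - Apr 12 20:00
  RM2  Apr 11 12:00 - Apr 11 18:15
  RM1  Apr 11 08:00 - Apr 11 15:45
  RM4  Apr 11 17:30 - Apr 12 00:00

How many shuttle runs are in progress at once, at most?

Sort all start/end points and keep a running count:
Apr 11 08:00 start RM1 → 1
Apr 11 11:45 start RM3 → 2
Apr 11 12:00 start RM2 → 3
Apr 11 15:45 end RM1 → 2
Apr 11 17:30 start RM4 → 3
Apr 11 18:15 end RM2 → 2
Apr 11 22:30 end RM3 → 1
Apr 12 00:00 end RM4 → 0
Apr 12 10:00 start RM6 → 1
Apr 12 13:30 start RM5 → 2
Apr 12 20:00 end RM5 → 1
Apr 12 20:00 end RM6 → 0
Peak is 3, at Apr 11 12:00 (RM1, RM2, RM3).

3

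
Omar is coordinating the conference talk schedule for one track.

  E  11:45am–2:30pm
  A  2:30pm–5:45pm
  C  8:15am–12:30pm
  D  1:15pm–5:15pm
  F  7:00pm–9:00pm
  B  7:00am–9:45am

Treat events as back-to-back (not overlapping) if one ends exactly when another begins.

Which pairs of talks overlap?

Two intervals overlap when each starts before the other ends.
Sorted by start: B, C, E, D, A, F.
C starts before B ends → B and C overlap.
E starts after B ends, so B has no further overlaps.
E starts before C ends → C and E overlap.
D starts after C ends, so C has no further overlaps.
D starts before E ends → E and D overlap.
A starts exactly when E ends (back-to-back, no overlap), so E has no further overlaps.
A starts before D ends → D and A overlap.
F starts after D ends.
F starts after A ends.

A & D, B & C, C & E, D & E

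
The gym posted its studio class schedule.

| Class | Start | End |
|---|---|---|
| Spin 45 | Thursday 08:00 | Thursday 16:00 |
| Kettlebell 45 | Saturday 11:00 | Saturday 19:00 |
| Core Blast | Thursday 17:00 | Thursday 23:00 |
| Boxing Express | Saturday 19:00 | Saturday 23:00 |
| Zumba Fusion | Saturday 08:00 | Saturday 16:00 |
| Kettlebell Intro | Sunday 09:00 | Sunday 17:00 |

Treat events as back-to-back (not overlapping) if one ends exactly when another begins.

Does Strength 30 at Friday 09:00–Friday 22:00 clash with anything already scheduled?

Spin 45: ends Thursday 16:00 at or before Strength 30 starts Friday 09:00 → clear.
Core Blast: ends Thursday 23:00 at or before Strength 30 starts Friday 09:00 → clear.
Zumba Fusion: starts Saturday 08:00 at or after Strength 30 ends Friday 22:00 → clear.
Kettlebell 45: starts Saturday 11:00 at or after Strength 30 ends Friday 22:00 → clear.
Boxing Express: starts Saturday 19:00 at or after Strength 30 ends Friday 22:00 → clear.
Kettlebell Intro: starts Sunday 09:00 at or after Strength 30 ends Friday 22:00 → clear.

No — it doesn't clash with anything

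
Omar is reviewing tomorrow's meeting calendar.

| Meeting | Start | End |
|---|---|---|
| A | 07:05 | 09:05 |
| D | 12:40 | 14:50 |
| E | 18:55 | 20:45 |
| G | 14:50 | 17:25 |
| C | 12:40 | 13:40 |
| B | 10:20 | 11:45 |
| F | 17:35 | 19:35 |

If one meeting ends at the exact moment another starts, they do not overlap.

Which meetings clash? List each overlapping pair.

C & D, E & F

Sorted by start: A, B, C, D, G, F, E.
B starts after A ends, so nothing later overlaps A either.
C starts after B ends, so nothing later overlaps B either.
D starts before C ends → C and D overlap.
G starts after C ends, so nothing later overlaps C either.
G starts exactly when D ends (back-to-back, no overlap), so nothing later overlaps D either.
F starts after G ends, so nothing later overlaps G either.
E starts before F ends → F and E overlap.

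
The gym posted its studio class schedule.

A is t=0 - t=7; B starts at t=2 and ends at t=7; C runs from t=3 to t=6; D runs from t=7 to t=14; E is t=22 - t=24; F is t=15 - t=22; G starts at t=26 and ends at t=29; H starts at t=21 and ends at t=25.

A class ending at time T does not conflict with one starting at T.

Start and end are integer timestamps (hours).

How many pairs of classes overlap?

5

Check each pair: they overlap iff neither finishes before the other starts.
Sorted by start: A, B, C, D, F, H, E, G.
B starts before A ends → A and B overlap.
C starts before A ends → A and C overlap.
D starts exactly when A ends (back-to-back, no overlap) — done with A.
C starts before B ends → B and C overlap.
D starts exactly when B ends (back-to-back, no overlap) — done with B.
D starts after C ends — done with C.
F starts after D ends — done with D.
H starts before F ends → F and H overlap.
E starts exactly when F ends (back-to-back, no overlap) — done with F.
E starts before H ends → H and E overlap.
G starts after H ends.
G starts after E ends.
Overlapping pairs: A & B, A & C, B & C, E & H, F & H — 5 in total.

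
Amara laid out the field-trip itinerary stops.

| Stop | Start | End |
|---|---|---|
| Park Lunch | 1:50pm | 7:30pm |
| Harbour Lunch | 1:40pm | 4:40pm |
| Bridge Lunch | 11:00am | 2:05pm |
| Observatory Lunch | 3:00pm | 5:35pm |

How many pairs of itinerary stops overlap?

Sorted by start: Bridge Lunch, Harbour Lunch, Park Lunch, Observatory Lunch.
Harbour Lunch starts before Bridge Lunch ends → Bridge Lunch and Harbour Lunch overlap.
Park Lunch starts before Bridge Lunch ends → Bridge Lunch and Park Lunch overlap.
Observatory Lunch starts after Bridge Lunch ends.
Park Lunch starts before Harbour Lunch ends → Harbour Lunch and Park Lunch overlap.
Observatory Lunch starts before Harbour Lunch ends → Harbour Lunch and Observatory Lunch overlap.
Observatory Lunch starts before Park Lunch ends → Park Lunch and Observatory Lunch overlap.
Overlapping pairs: Bridge Lunch & Harbour Lunch, Bridge Lunch & Park Lunch, Harbour Lunch & Observatory Lunch, Harbour Lunch & Park Lunch, Observatory Lunch & Park Lunch — 5 in total.

5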